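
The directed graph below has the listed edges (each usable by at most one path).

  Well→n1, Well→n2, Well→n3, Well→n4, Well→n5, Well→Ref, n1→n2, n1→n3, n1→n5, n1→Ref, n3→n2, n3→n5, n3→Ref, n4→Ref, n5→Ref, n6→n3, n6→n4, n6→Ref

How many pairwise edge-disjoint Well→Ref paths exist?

5

Assign every edge capacity 1; by Menger, the answer equals the max flow.
Path Well→Ref (+1); total 1.
Path Well→n1→Ref (+1); total 2.
Path Well→n3→Ref (+1); total 3.
Path Well→n4→Ref (+1); total 4.
Path Well→n5→Ref (+1); total 5.
No residual Well→Ref path; max flow = 5.
Certifying cut of size 5: {Well→Ref, Well→n1, Well→n3, Well→n4, Well→n5}.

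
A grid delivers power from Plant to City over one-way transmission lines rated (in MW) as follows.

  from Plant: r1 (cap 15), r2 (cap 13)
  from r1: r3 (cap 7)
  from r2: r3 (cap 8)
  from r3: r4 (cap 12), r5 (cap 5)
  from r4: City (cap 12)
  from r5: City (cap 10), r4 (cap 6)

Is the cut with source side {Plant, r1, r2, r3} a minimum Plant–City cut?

No — its capacity is 17, but the minimum cut has capacity 15.

Given cut capacity: 12 + 5 = 17.
Augment Plant→r1→r3→r4→City: bottleneck 7, flow now 7.
Augment Plant→r2→r3→r4→City: bottleneck 5, flow now 12.
Augment Plant→r2→r3→r5→City: bottleneck 3, flow now 15.
No augmenting path remains; maximum flow = 15.
In the residual graph, reachable from Plant: {Plant, r1, r2}.
Min-cut edges: r1→r3 (7), r2→r3 (8); capacity 7 + 8 = 15.
Cut capacity 17 exceeds the max flow 15, so it is not minimum.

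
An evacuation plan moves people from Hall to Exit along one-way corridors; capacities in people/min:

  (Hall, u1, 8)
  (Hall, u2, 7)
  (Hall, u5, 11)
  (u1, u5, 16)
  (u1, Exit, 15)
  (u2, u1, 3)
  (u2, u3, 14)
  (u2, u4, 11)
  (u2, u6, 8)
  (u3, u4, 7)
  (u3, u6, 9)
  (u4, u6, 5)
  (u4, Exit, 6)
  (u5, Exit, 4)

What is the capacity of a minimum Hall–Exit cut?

Augment Hall→u1→Exit: bottleneck 8, flow now 8.
Augment Hall→u5→Exit: bottleneck 4, flow now 12.
Augment Hall→u2→u1→Exit: bottleneck 3, flow now 15.
Augment Hall→u2→u4→Exit: bottleneck 4, flow now 19.
No augmenting path remains; maximum flow = 19.
By max-flow min-cut, the minimum cut capacity equals the max flow.
In the residual graph, reachable from Hall: {Hall, u5}.
Min-cut edges: Hall→u1 (8), Hall→u2 (7), u5→Exit (4); capacity 8 + 7 + 4 = 19.

19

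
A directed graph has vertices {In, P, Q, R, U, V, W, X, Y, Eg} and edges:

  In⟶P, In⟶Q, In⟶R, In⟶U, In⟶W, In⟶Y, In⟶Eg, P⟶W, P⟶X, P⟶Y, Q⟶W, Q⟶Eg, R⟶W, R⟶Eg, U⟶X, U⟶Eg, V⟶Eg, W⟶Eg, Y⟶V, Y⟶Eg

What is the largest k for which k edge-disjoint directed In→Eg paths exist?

7

Assign every edge capacity 1; by Menger, the answer equals the max flow.
Path In→Eg (+1); total 1.
Path In→Q→Eg (+1); total 2.
Path In→R→Eg (+1); total 3.
Path In→U→Eg (+1); total 4.
Path In→W→Eg (+1); total 5.
Path In→Y→Eg (+1); total 6.
Path In→P→Y→V→Eg (+1); total 7.
No residual In→Eg path; max flow = 7.
Certifying cut of size 7: {In→Eg, In→P, In→Q, In→R, In→U, In→W, In→Y}.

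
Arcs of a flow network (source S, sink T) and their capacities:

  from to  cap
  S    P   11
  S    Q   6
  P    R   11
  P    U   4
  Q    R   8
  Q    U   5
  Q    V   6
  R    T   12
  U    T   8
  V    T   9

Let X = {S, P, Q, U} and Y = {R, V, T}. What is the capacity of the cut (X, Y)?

33

Edges leaving {S, P, Q, U}: P→R (11), Q→R (8), Q→V (6), U→T (8).
Cut capacity = 11 + 8 + 6 + 8 = 33.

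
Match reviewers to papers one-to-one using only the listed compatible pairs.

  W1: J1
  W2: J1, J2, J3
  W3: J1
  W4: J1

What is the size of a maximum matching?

Unit-capacity flow: source→left, listed edges, right→sink; max matching = max flow.
Augmenting path W1→J1 (+1); matched 1.
Augmenting path W2→J2 (+1); matched 2.
No augmenting path remains; maximum matching = 2.
König certificate: {W2, J1} is a vertex cover of size 2 (every listed pair touches it), so no matching can be larger.

2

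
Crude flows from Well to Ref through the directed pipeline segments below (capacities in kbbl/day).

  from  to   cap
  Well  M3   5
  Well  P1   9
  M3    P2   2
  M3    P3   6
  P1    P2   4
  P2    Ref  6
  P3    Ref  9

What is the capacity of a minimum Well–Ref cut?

9

Augment Well→M3→P2→Ref: bottleneck 2, flow now 2.
Augment Well→M3→P3→Ref: bottleneck 3, flow now 5.
Augment Well→P1→P2→Ref: bottleneck 4, flow now 9.
No augmenting path remains; maximum flow = 9.
By max-flow min-cut, the minimum cut capacity equals the max flow.
In the residual graph, reachable from Well: {Well, P1}.
Min-cut edges: Well→M3 (5), P1→P2 (4); capacity 5 + 4 = 9.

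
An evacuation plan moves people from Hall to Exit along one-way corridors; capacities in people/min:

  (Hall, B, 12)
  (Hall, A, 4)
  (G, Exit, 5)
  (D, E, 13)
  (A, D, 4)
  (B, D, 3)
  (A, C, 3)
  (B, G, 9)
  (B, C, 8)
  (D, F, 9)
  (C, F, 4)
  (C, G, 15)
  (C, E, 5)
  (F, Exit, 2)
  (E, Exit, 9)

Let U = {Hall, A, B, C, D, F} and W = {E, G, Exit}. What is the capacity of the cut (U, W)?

44

Edges leaving {Hall, A, B, C, D, F}: B→G (9), C→E (5), C→G (15), D→E (13), F→Exit (2).
Cut capacity = 9 + 5 + 15 + 13 + 2 = 44.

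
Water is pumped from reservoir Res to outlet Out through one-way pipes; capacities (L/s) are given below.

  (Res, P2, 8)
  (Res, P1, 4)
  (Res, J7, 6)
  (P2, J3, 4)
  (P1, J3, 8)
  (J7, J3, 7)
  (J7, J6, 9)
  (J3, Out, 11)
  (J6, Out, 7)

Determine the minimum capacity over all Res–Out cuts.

14

Augment Res→P2→J3→Out: bottleneck 4, flow now 4.
Augment Res→P1→J3→Out: bottleneck 4, flow now 8.
Augment Res→J7→J3→Out: bottleneck 3, flow now 11.
Augment Res→J7→J6→Out: bottleneck 3, flow now 14.
No augmenting path remains; maximum flow = 14.
By max-flow min-cut, the minimum cut capacity equals the max flow.
In the residual graph, reachable from Res: {Res, P2}.
Min-cut edges: Res→P1 (4), Res→J7 (6), P2→J3 (4); capacity 4 + 6 + 4 = 14.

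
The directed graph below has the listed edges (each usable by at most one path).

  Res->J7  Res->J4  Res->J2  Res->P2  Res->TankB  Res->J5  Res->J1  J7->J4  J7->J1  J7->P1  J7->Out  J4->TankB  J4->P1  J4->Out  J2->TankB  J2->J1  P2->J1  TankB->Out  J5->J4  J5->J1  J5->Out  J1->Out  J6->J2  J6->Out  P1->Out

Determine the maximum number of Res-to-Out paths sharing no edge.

Assign every edge capacity 1; by Menger, the answer equals the max flow.
Path Res→J7→Out (+1); total 1.
Path Res→J4→Out (+1); total 2.
Path Res→TankB→Out (+1); total 3.
Path Res→J5→Out (+1); total 4.
Path Res→J1→Out (+1); total 5.
No residual Res→Out path; max flow = 5.
Certifying cut of size 5: {J1→Out, Res→J4, Res→J5, Res→J7, TankB→Out}.

5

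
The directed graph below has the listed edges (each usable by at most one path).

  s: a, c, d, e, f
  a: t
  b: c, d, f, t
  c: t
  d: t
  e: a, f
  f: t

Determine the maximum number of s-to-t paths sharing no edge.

4

Assign every edge capacity 1; by Menger, the answer equals the max flow.
Path s→a→t (+1); total 1.
Path s→c→t (+1); total 2.
Path s→d→t (+1); total 3.
Path s→f→t (+1); total 4.
No residual s→t path; max flow = 4.
Certifying cut of size 4: {a→t, f→t, s→c, s→d}.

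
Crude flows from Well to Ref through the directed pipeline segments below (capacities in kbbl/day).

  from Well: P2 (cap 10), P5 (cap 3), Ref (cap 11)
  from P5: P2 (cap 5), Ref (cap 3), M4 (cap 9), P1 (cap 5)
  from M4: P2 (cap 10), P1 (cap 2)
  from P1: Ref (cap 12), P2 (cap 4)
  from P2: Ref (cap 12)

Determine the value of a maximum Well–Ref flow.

24

Augment Well→Ref: bottleneck 11, flow now 11.
Augment Well→P5→Ref: bottleneck 3, flow now 14.
Augment Well→P2→Ref: bottleneck 10, flow now 24.
No augmenting path remains; maximum flow = 24.
In the residual graph, reachable from Well: {Well}.
Min-cut edges: Well→P5 (3), Well→P2 (10), Well→Ref (11); capacity 3 + 10 + 11 = 24.
This cut is saturated, so no flow can exceed 24.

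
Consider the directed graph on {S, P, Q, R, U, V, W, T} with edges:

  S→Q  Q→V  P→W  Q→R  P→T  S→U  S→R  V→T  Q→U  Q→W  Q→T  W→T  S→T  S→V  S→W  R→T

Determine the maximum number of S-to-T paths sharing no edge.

Assign every edge capacity 1; by Menger, the answer equals the max flow.
Path S→T (+1); total 1.
Path S→Q→T (+1); total 2.
Path S→R→T (+1); total 3.
Path S→V→T (+1); total 4.
Path S→W→T (+1); total 5.
No residual S→T path; max flow = 5.
Certifying cut of size 5: {S→Q, S→R, S→T, S→V, S→W}.

5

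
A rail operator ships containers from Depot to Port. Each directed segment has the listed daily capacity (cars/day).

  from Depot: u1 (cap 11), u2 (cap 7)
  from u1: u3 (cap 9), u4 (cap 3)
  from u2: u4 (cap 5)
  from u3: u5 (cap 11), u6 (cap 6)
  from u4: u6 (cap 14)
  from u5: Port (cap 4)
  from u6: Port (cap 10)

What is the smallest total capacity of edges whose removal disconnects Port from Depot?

14

Augment Depot→u1→u3→u5→Port: bottleneck 4, flow now 4.
Augment Depot→u1→u3→u6→Port: bottleneck 5, flow now 9.
Augment Depot→u1→u4→u6→Port: bottleneck 2, flow now 11.
Augment Depot→u2→u4→u6→Port: bottleneck 3, flow now 14.
No augmenting path remains; maximum flow = 14.
By max-flow min-cut, the minimum cut capacity equals the max flow.
In the residual graph, reachable from Depot: {Depot, u1, u2, u3, u4, u5, u6}.
Min-cut edges: u5→Port (4), u6→Port (10); capacity 4 + 10 = 14.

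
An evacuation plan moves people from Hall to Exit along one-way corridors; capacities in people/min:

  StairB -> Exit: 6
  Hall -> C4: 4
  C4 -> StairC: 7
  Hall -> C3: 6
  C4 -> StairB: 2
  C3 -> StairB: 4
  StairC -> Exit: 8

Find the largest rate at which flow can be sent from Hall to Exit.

Augment Hall→C4→StairB→Exit: bottleneck 2, flow now 2.
Augment Hall→C4→StairC→Exit: bottleneck 2, flow now 4.
Augment Hall→C3→StairB→Exit: bottleneck 4, flow now 8.
No augmenting path remains; maximum flow = 8.
In the residual graph, reachable from Hall: {Hall, C3}.
Min-cut edges: Hall→C4 (4), C3→StairB (4); capacity 4 + 4 = 8.
This cut is saturated, so no flow can exceed 8.

8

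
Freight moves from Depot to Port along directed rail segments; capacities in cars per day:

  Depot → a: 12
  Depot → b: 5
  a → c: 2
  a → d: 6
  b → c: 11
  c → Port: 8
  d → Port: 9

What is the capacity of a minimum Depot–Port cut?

13

Augment Depot→a→c→Port: bottleneck 2, flow now 2.
Augment Depot→a→d→Port: bottleneck 6, flow now 8.
Augment Depot→b→c→Port: bottleneck 5, flow now 13.
No augmenting path remains; maximum flow = 13.
By max-flow min-cut, the minimum cut capacity equals the max flow.
In the residual graph, reachable from Depot: {Depot, a}.
Min-cut edges: Depot→b (5), a→c (2), a→d (6); capacity 5 + 2 + 6 = 13.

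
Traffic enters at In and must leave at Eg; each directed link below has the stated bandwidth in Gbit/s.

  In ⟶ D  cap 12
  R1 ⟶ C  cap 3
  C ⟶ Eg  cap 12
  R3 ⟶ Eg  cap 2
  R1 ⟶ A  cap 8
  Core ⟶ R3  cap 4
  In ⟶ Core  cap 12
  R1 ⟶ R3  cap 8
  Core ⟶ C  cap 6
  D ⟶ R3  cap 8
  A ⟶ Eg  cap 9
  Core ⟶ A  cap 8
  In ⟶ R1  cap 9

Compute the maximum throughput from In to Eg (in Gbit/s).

20

Augment In→Core→C→Eg: bottleneck 6, flow now 6.
Augment In→Core→R3→Eg: bottleneck 2, flow now 8.
Augment In→Core→A→Eg: bottleneck 4, flow now 12.
Augment In→R1→C→Eg: bottleneck 3, flow now 15.
Augment In→R1→A→Eg: bottleneck 5, flow now 20.
No augmenting path remains; maximum flow = 20.
In the residual graph, reachable from In: {In, Core, D, R1, R3, A}.
Min-cut edges: Core→C (6), R1→C (3), R3→Eg (2), A→Eg (9); capacity 6 + 3 + 2 + 9 = 20.
This cut is saturated, so no flow can exceed 20.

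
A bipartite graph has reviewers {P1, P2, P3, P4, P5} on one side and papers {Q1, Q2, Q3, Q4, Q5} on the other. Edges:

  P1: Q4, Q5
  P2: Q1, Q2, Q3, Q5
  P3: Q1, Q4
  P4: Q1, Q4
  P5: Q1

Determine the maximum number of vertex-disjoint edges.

4

Unit-capacity flow: source→left, listed edges, right→sink; max matching = max flow.
Augmenting path P1→Q4 (+1); matched 1.
Augmenting path P2→Q1 (+1); matched 2.
Augmenting path P3→Q1→P2→Q2 (+1); matched 3.
Augmenting path P4→Q4→P1→Q5 (+1); matched 4.
No augmenting path remains; maximum matching = 4.
König certificate: {P1, P2, Q1, Q4} is a vertex cover of size 4 (every listed pair touches it), so no matching can be larger.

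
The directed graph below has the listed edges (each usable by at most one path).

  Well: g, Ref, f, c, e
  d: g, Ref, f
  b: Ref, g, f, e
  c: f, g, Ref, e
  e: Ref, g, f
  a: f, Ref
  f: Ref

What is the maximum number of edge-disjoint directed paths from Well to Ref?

Assign every edge capacity 1; by Menger, the answer equals the max flow.
Path Well→Ref (+1); total 1.
Path Well→c→Ref (+1); total 2.
Path Well→e→Ref (+1); total 3.
Path Well→f→Ref (+1); total 4.
No residual Well→Ref path; max flow = 4.
Certifying cut of size 4: {Well→Ref, Well→c, Well→e, Well→f}.

4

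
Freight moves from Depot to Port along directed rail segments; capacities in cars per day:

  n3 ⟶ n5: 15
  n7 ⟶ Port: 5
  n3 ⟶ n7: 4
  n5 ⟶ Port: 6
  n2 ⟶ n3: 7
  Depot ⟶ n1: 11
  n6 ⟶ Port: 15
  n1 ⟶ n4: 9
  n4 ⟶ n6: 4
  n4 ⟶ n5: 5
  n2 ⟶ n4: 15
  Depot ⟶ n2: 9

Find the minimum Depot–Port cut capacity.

Augment Depot→n1→n4→n5→Port: bottleneck 5, flow now 5.
Augment Depot→n1→n4→n6→Port: bottleneck 4, flow now 9.
Augment Depot→n2→n3→n5→Port: bottleneck 1, flow now 10.
Augment Depot→n2→n3→n7→Port: bottleneck 4, flow now 14.
No augmenting path remains; maximum flow = 14.
By max-flow min-cut, the minimum cut capacity equals the max flow.
In the residual graph, reachable from Depot: {Depot, n1, n2, n3, n4, n5}.
Min-cut edges: n3→n7 (4), n4→n6 (4), n5→Port (6); capacity 4 + 4 + 6 = 14.

14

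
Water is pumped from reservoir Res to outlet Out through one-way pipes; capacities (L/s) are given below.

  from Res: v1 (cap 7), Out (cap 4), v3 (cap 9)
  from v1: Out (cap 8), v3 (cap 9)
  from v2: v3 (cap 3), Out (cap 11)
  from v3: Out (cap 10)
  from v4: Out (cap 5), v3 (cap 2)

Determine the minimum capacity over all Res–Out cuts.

Augment Res→Out: bottleneck 4, flow now 4.
Augment Res→v1→Out: bottleneck 7, flow now 11.
Augment Res→v3→Out: bottleneck 9, flow now 20.
No augmenting path remains; maximum flow = 20.
By max-flow min-cut, the minimum cut capacity equals the max flow.
In the residual graph, reachable from Res: {Res}.
Min-cut edges: Res→v1 (7), Res→v3 (9), Res→Out (4); capacity 7 + 9 + 4 = 20.

20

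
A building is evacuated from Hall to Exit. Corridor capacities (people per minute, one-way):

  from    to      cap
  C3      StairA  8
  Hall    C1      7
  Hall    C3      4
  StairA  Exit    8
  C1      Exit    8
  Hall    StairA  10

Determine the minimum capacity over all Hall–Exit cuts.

Augment Hall→C1→Exit: bottleneck 7, flow now 7.
Augment Hall→StairA→Exit: bottleneck 8, flow now 15.
No augmenting path remains; maximum flow = 15.
By max-flow min-cut, the minimum cut capacity equals the max flow.
In the residual graph, reachable from Hall: {Hall, C3, StairA}.
Min-cut edges: Hall→C1 (7), StairA→Exit (8); capacity 7 + 8 = 15.

15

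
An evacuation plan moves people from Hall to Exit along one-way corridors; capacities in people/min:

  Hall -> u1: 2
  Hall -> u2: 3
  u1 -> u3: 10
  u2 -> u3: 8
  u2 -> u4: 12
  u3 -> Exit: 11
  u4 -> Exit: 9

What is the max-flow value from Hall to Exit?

5

Augment Hall→u1→u3→Exit: bottleneck 2, flow now 2.
Augment Hall→u2→u3→Exit: bottleneck 3, flow now 5.
No augmenting path remains; maximum flow = 5.
In the residual graph, reachable from Hall: {Hall}.
Min-cut edges: Hall→u1 (2), Hall→u2 (3); capacity 2 + 3 = 5.
This cut is saturated, so no flow can exceed 5.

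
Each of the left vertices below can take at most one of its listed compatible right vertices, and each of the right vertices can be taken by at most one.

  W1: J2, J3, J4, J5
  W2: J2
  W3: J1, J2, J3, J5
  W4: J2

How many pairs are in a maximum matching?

Unit-capacity flow: source→left, listed edges, right→sink; max matching = max flow.
Augmenting path W1→J2 (+1); matched 1.
Augmenting path W3→J1 (+1); matched 2.
Augmenting path W2→J2→W1→J3 (+1); matched 3.
No augmenting path remains; maximum matching = 3.
König certificate: {W1, W3, J2} is a vertex cover of size 3 (every listed pair touches it), so no matching can be larger.

3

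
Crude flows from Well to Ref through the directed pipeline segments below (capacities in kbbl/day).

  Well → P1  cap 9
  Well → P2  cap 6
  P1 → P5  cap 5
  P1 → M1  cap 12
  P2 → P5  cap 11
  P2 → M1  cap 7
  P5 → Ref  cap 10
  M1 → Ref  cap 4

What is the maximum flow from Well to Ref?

Augment Well→P1→P5→Ref: bottleneck 5, flow now 5.
Augment Well→P1→M1→Ref: bottleneck 4, flow now 9.
Augment Well→P2→P5→Ref: bottleneck 5, flow now 14.
No augmenting path remains; maximum flow = 14.
In the residual graph, reachable from Well: {Well, P1, P2, P5, M1}.
Min-cut edges: P5→Ref (10), M1→Ref (4); capacity 10 + 4 = 14.
This cut is saturated, so no flow can exceed 14.

14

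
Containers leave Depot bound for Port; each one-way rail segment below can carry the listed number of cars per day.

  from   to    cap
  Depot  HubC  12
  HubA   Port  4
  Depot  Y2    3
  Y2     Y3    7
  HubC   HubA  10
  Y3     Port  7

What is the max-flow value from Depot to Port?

7

Augment Depot→HubC→HubA→Port: bottleneck 4, flow now 4.
Augment Depot→Y2→Y3→Port: bottleneck 3, flow now 7.
No augmenting path remains; maximum flow = 7.
In the residual graph, reachable from Depot: {Depot, HubC, HubA}.
Min-cut edges: Depot→Y2 (3), HubA→Port (4); capacity 3 + 4 = 7.
This cut is saturated, so no flow can exceed 7.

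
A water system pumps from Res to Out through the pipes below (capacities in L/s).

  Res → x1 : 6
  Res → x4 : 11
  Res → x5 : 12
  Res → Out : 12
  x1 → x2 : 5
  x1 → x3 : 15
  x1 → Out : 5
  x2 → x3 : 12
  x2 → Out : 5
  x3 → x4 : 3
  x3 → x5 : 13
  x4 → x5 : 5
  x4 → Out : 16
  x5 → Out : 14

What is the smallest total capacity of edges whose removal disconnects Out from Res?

Augment Res→Out: bottleneck 12, flow now 12.
Augment Res→x1→Out: bottleneck 5, flow now 17.
Augment Res→x4→Out: bottleneck 11, flow now 28.
Augment Res→x5→Out: bottleneck 12, flow now 40.
Augment Res→x1→x2→Out: bottleneck 1, flow now 41.
No augmenting path remains; maximum flow = 41.
By max-flow min-cut, the minimum cut capacity equals the max flow.
In the residual graph, reachable from Res: {Res}.
Min-cut edges: Res→x1 (6), Res→x4 (11), Res→x5 (12), Res→Out (12); capacity 6 + 11 + 12 + 12 = 41.

41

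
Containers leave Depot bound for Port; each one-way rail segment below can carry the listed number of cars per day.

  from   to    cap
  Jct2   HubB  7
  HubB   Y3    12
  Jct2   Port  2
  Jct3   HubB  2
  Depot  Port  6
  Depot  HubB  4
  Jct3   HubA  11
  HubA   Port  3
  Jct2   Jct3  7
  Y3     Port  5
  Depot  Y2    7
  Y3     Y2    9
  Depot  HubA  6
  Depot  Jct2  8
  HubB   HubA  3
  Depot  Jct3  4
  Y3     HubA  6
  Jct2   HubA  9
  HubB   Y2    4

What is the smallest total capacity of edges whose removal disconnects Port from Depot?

Augment Depot→Port: bottleneck 6, flow now 6.
Augment Depot→Jct2→Port: bottleneck 2, flow now 8.
Augment Depot→HubA→Port: bottleneck 3, flow now 11.
Augment Depot→HubB→Y3→Port: bottleneck 4, flow now 15.
Augment Depot→Jct2→HubB→Y3→Port: bottleneck 1, flow now 16.
No augmenting path remains; maximum flow = 16.
By max-flow min-cut, the minimum cut capacity equals the max flow.
In the residual graph, reachable from Depot: {Depot, Jct2, Jct3, HubB, Y3, HubA, Y2}.
Min-cut edges: Depot→Port (6), Jct2→Port (2), Y3→Port (5), HubA→Port (3); capacity 6 + 2 + 5 + 3 = 16.

16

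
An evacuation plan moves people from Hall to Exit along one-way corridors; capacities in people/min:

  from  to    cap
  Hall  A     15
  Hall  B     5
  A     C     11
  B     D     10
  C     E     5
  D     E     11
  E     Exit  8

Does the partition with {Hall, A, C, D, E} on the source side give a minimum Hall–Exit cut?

No — its capacity is 13, but the minimum cut has capacity 8.

Given cut capacity: 5 + 8 = 13.
Augment Hall→A→C→E→Exit: bottleneck 5, flow now 5.
Augment Hall→B→D→E→Exit: bottleneck 3, flow now 8.
No augmenting path remains; maximum flow = 8.
In the residual graph, reachable from Hall: {Hall, A, B, C, D, E}.
Min-cut edges: E→Exit (8); capacity 8 = 8.
Cut capacity 13 exceeds the max flow 8, so it is not minimum.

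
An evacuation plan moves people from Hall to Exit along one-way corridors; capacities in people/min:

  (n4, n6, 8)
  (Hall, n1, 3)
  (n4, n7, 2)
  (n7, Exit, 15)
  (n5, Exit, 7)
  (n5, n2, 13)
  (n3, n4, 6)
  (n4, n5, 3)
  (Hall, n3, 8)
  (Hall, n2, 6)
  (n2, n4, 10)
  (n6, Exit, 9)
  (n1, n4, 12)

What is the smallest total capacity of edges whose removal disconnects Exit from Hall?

Augment Hall→n1→n4→n5→Exit: bottleneck 3, flow now 3.
Augment Hall→n2→n4→n6→Exit: bottleneck 6, flow now 9.
Augment Hall→n3→n4→n6→Exit: bottleneck 2, flow now 11.
Augment Hall→n3→n4→n7→Exit: bottleneck 2, flow now 13.
No augmenting path remains; maximum flow = 13.
By max-flow min-cut, the minimum cut capacity equals the max flow.
In the residual graph, reachable from Hall: {Hall, n1, n2, n3, n4}.
Min-cut edges: n4→n5 (3), n4→n6 (8), n4→n7 (2); capacity 3 + 8 + 2 = 13.

13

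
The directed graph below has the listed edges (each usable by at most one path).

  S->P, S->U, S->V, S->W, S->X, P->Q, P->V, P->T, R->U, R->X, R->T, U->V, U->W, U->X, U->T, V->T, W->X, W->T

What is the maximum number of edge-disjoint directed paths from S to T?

Assign every edge capacity 1; by Menger, the answer equals the max flow.
Path S→P→T (+1); total 1.
Path S→U→T (+1); total 2.
Path S→V→T (+1); total 3.
Path S→W→T (+1); total 4.
No residual S→T path; max flow = 4.
Certifying cut of size 4: {S→P, S→U, S→V, S→W}.

4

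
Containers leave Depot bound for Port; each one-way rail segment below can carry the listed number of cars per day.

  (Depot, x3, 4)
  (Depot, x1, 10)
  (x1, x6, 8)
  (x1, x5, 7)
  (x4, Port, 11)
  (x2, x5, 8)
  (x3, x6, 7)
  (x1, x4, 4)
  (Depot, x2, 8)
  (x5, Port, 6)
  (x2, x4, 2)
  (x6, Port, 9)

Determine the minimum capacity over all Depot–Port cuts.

Augment Depot→x1→x4→Port: bottleneck 4, flow now 4.
Augment Depot→x1→x5→Port: bottleneck 6, flow now 10.
Augment Depot→x2→x4→Port: bottleneck 2, flow now 12.
Augment Depot→x3→x6→Port: bottleneck 4, flow now 16.
Augment Depot→x2→x5→x1→x6→Port: bottleneck 5, flow now 21. (uses reverse residual edge)
No augmenting path remains; maximum flow = 21.
By max-flow min-cut, the minimum cut capacity equals the max flow.
In the residual graph, reachable from Depot: {Depot, x1, x2, x3, x5, x6}.
Min-cut edges: x1→x4 (4), x2→x4 (2), x5→Port (6), x6→Port (9); capacity 4 + 2 + 6 + 9 = 21.

21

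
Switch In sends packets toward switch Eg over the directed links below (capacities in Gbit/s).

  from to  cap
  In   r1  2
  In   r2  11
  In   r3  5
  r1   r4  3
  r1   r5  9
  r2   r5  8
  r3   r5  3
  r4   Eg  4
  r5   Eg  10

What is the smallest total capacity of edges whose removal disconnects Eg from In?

Augment In→r1→r4→Eg: bottleneck 2, flow now 2.
Augment In→r2→r5→Eg: bottleneck 8, flow now 10.
Augment In→r3→r5→Eg: bottleneck 2, flow now 12.
No augmenting path remains; maximum flow = 12.
By max-flow min-cut, the minimum cut capacity equals the max flow.
In the residual graph, reachable from In: {In, r2, r3, r5}.
Min-cut edges: In→r1 (2), r5→Eg (10); capacity 2 + 10 = 12.

12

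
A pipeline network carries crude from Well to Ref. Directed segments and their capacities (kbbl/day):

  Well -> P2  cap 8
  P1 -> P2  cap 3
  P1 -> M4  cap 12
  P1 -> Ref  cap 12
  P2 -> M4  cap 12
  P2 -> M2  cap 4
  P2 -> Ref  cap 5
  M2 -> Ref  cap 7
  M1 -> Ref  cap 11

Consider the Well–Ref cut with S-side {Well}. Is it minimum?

Given cut capacity: 8 = 8.
Augment Well→P2→Ref: bottleneck 5, flow now 5.
Augment Well→P2→M2→Ref: bottleneck 3, flow now 8.
No augmenting path remains; maximum flow = 8.
Cut capacity 8 equals the max flow, so it is a minimum cut.

Yes — it is a minimum cut (capacity 8).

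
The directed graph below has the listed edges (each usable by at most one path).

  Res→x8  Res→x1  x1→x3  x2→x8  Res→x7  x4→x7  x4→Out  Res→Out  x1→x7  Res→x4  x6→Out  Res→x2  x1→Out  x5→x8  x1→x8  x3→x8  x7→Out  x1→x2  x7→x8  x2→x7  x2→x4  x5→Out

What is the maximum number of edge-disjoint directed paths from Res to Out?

Assign every edge capacity 1; by Menger, the answer equals the max flow.
Path Res→Out (+1); total 1.
Path Res→x1→Out (+1); total 2.
Path Res→x4→Out (+1); total 3.
Path Res→x7→Out (+1); total 4.
No residual Res→Out path; max flow = 4.
Certifying cut of size 4: {Res→Out, Res→x1, x4→Out, x7→Out}.

4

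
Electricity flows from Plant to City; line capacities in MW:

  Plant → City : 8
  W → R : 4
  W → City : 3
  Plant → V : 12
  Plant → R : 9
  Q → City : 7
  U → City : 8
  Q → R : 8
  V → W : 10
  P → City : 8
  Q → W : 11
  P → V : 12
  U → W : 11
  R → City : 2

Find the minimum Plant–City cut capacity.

13

Augment Plant→City: bottleneck 8, flow now 8.
Augment Plant→R→City: bottleneck 2, flow now 10.
Augment Plant→V→W→City: bottleneck 3, flow now 13.
No augmenting path remains; maximum flow = 13.
By max-flow min-cut, the minimum cut capacity equals the max flow.
In the residual graph, reachable from Plant: {Plant, R, V, W}.
Min-cut edges: Plant→City (8), R→City (2), W→City (3); capacity 8 + 2 + 3 = 13.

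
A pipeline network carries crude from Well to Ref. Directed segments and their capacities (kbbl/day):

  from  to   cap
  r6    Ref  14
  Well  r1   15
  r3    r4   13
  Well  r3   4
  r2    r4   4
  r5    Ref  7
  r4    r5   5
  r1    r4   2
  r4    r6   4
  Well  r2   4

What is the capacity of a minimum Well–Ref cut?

Augment Well→r1→r4→r5→Ref: bottleneck 2, flow now 2.
Augment Well→r2→r4→r5→Ref: bottleneck 3, flow now 5.
Augment Well→r2→r4→r6→Ref: bottleneck 1, flow now 6.
Augment Well→r3→r4→r6→Ref: bottleneck 3, flow now 9.
No augmenting path remains; maximum flow = 9.
By max-flow min-cut, the minimum cut capacity equals the max flow.
In the residual graph, reachable from Well: {Well, r1, r2, r3, r4}.
Min-cut edges: r4→r5 (5), r4→r6 (4); capacity 5 + 4 = 9.

9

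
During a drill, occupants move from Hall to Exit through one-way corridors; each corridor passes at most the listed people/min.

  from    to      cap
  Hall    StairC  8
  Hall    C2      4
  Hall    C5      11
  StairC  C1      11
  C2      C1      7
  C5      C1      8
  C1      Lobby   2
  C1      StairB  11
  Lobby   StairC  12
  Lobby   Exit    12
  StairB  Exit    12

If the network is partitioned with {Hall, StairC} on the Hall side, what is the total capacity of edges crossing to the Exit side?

26

Edges leaving {Hall, StairC}: Hall→C2 (4), Hall→C5 (11), StairC→C1 (11).
Cut capacity = 4 + 11 + 11 = 26.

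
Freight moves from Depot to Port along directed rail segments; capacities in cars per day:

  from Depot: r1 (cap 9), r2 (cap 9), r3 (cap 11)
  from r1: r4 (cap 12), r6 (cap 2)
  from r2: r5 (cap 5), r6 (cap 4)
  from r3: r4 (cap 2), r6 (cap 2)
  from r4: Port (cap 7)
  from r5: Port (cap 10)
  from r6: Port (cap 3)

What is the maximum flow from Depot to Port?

15

Augment Depot→r1→r4→Port: bottleneck 7, flow now 7.
Augment Depot→r1→r6→Port: bottleneck 2, flow now 9.
Augment Depot→r2→r5→Port: bottleneck 5, flow now 14.
Augment Depot→r2→r6→Port: bottleneck 1, flow now 15.
No augmenting path remains; maximum flow = 15.
In the residual graph, reachable from Depot: {Depot, r1, r2, r3, r4, r6}.
Min-cut edges: r2→r5 (5), r4→Port (7), r6→Port (3); capacity 5 + 7 + 3 = 15.
This cut is saturated, so no flow can exceed 15.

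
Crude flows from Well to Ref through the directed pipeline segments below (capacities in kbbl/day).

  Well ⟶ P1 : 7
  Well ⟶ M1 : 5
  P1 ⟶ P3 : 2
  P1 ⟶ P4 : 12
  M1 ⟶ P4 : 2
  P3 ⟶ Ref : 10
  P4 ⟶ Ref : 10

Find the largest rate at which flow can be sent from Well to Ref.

9

Augment Well→P1→P3→Ref: bottleneck 2, flow now 2.
Augment Well→P1→P4→Ref: bottleneck 5, flow now 7.
Augment Well→M1→P4→Ref: bottleneck 2, flow now 9.
No augmenting path remains; maximum flow = 9.
In the residual graph, reachable from Well: {Well, M1}.
Min-cut edges: Well→P1 (7), M1→P4 (2); capacity 7 + 2 = 9.
This cut is saturated, so no flow can exceed 9.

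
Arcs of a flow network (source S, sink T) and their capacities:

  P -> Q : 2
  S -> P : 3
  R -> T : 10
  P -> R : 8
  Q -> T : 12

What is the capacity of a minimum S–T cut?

Augment S→P→Q→T: bottleneck 2, flow now 2.
Augment S→P→R→T: bottleneck 1, flow now 3.
No augmenting path remains; maximum flow = 3.
By max-flow min-cut, the minimum cut capacity equals the max flow.
In the residual graph, reachable from S: {S}.
Min-cut edges: S→P (3); capacity 3 = 3.

3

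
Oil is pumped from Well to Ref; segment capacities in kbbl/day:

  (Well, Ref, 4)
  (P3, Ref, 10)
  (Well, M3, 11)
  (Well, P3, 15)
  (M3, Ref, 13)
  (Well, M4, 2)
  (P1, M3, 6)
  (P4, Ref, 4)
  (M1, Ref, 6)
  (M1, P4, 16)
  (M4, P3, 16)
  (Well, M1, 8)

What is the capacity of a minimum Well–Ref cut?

33

Augment Well→Ref: bottleneck 4, flow now 4.
Augment Well→M3→Ref: bottleneck 11, flow now 15.
Augment Well→M1→Ref: bottleneck 6, flow now 21.
Augment Well→P3→Ref: bottleneck 10, flow now 31.
Augment Well→M1→P4→Ref: bottleneck 2, flow now 33.
No augmenting path remains; maximum flow = 33.
By max-flow min-cut, the minimum cut capacity equals the max flow.
In the residual graph, reachable from Well: {Well, M4, P3}.
Min-cut edges: Well→M3 (11), Well→M1 (8), Well→Ref (4), P3→Ref (10); capacity 11 + 8 + 4 + 10 = 33.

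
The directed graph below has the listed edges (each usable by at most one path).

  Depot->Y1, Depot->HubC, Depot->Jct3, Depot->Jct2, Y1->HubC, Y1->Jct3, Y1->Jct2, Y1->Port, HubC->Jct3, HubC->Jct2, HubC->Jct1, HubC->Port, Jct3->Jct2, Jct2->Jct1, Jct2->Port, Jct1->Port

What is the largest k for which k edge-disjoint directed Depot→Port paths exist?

Assign every edge capacity 1; by Menger, the answer equals the max flow.
Path Depot→Y1→Port (+1); total 1.
Path Depot→HubC→Port (+1); total 2.
Path Depot→Jct2→Port (+1); total 3.
Path Depot→Jct3→Jct2→Jct1→Port (+1); total 4.
No residual Depot→Port path; max flow = 4.
Certifying cut of size 4: {Depot→HubC, Depot→Jct2, Depot→Jct3, Depot→Y1}.

4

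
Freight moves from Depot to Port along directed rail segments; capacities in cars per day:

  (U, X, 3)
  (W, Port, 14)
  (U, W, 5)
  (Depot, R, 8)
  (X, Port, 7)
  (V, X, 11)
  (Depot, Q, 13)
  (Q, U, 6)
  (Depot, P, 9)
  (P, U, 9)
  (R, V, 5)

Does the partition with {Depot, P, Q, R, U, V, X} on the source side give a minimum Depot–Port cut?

Given cut capacity: 5 + 7 = 12.
Augment Depot→P→U→W→Port: bottleneck 5, flow now 5.
Augment Depot→P→U→X→Port: bottleneck 3, flow now 8.
Augment Depot→R→V→X→Port: bottleneck 4, flow now 12.
No augmenting path remains; maximum flow = 12.
Cut capacity 12 equals the max flow, so it is a minimum cut.

Yes — it is a minimum cut (capacity 12).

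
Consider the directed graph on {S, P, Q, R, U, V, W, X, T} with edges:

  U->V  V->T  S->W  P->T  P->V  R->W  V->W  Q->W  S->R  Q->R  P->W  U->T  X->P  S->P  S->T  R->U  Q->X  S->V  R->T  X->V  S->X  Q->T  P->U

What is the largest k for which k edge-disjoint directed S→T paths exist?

Assign every edge capacity 1; by Menger, the answer equals the max flow.
Path S→T (+1); total 1.
Path S→P→T (+1); total 2.
Path S→R→T (+1); total 3.
Path S→V→T (+1); total 4.
Path S→X→P→U→T (+1); total 5.
No residual S→T path; max flow = 5.
Certifying cut of size 5: {S→P, S→R, S→T, S→V, S→X}.

5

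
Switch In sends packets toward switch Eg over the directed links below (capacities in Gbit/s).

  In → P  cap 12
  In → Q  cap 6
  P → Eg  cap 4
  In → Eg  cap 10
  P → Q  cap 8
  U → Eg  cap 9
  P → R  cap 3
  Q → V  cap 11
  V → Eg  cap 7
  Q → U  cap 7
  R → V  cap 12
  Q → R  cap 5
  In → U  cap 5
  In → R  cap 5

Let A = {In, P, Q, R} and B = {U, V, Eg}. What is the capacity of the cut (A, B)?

49

Edges leaving {In, P, Q, R}: In→U (5), In→Eg (10), P→Eg (4), Q→U (7), Q→V (11), R→V (12).
Cut capacity = 5 + 10 + 4 + 7 + 11 + 12 = 49.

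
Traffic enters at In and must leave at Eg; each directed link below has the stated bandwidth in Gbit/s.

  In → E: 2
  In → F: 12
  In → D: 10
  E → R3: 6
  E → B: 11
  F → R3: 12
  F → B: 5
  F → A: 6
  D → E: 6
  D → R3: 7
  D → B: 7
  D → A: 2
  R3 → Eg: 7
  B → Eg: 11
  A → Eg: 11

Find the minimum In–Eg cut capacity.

Augment In→E→R3→Eg: bottleneck 2, flow now 2.
Augment In→F→R3→Eg: bottleneck 5, flow now 7.
Augment In→F→B→Eg: bottleneck 5, flow now 12.
Augment In→F→A→Eg: bottleneck 2, flow now 14.
Augment In→D→B→Eg: bottleneck 6, flow now 20.
Augment In→D→A→Eg: bottleneck 2, flow now 22.
Augment In→D→R3→F→A→Eg: bottleneck 2, flow now 24. (uses reverse residual edge)
No augmenting path remains; maximum flow = 24.
By max-flow min-cut, the minimum cut capacity equals the max flow.
In the residual graph, reachable from In: {In}.
Min-cut edges: In→E (2), In→F (12), In→D (10); capacity 2 + 12 + 10 = 24.

24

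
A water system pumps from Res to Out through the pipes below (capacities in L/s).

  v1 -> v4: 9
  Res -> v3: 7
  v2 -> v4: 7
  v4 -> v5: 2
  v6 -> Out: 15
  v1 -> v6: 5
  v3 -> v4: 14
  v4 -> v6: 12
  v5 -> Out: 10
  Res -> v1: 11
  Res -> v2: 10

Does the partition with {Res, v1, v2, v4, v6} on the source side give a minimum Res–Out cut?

No — its capacity is 24, but the minimum cut has capacity 17.

Given cut capacity: 7 + 2 + 15 = 24.
Augment Res→v1→v6→Out: bottleneck 5, flow now 5.
Augment Res→v1→v4→v5→Out: bottleneck 2, flow now 7.
Augment Res→v1→v4→v6→Out: bottleneck 4, flow now 11.
Augment Res→v2→v4→v6→Out: bottleneck 6, flow now 17.
No augmenting path remains; maximum flow = 17.
In the residual graph, reachable from Res: {Res, v1, v2, v3, v4, v6}.
Min-cut edges: v4→v5 (2), v6→Out (15); capacity 2 + 15 = 17.
Cut capacity 24 exceeds the max flow 17, so it is not minimum.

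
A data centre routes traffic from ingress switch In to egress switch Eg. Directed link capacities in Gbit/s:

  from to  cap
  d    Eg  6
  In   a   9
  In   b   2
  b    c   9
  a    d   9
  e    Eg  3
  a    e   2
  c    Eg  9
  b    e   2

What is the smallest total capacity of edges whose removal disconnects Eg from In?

10

Augment In→a→d→Eg: bottleneck 6, flow now 6.
Augment In→a→e→Eg: bottleneck 2, flow now 8.
Augment In→b→c→Eg: bottleneck 2, flow now 10.
No augmenting path remains; maximum flow = 10.
By max-flow min-cut, the minimum cut capacity equals the max flow.
In the residual graph, reachable from In: {In, a, d}.
Min-cut edges: In→b (2), a→e (2), d→Eg (6); capacity 2 + 2 + 6 = 10.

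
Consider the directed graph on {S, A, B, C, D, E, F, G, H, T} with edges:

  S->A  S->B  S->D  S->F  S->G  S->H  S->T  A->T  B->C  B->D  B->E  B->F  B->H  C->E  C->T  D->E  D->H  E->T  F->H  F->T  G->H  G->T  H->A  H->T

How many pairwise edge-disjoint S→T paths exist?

7

Assign every edge capacity 1; by Menger, the answer equals the max flow.
Path S→T (+1); total 1.
Path S→A→T (+1); total 2.
Path S→F→T (+1); total 3.
Path S→G→T (+1); total 4.
Path S→H→T (+1); total 5.
Path S→B→C→T (+1); total 6.
Path S→D→E→T (+1); total 7.
No residual S→T path; max flow = 7.
Certifying cut of size 7: {S→A, S→B, S→D, S→F, S→G, S→H, S→T}.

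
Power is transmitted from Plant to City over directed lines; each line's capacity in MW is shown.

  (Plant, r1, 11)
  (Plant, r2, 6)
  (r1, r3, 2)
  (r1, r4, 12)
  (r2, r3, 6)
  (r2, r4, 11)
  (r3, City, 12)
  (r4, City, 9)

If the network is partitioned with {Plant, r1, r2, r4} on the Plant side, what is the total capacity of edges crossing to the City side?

Edges leaving {Plant, r1, r2, r4}: r1→r3 (2), r2→r3 (6), r4→City (9).
Cut capacity = 2 + 6 + 9 = 17.

17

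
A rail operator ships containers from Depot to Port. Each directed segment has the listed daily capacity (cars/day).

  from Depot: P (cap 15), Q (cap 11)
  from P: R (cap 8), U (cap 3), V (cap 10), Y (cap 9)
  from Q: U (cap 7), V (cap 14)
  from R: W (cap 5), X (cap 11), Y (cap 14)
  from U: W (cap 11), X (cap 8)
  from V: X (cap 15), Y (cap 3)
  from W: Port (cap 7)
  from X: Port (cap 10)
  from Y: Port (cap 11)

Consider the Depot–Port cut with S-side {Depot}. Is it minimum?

Given cut capacity: 15 + 11 = 26.
Augment Depot→P→Y→Port: bottleneck 9, flow now 9.
Augment Depot→P→R→W→Port: bottleneck 5, flow now 14.
Augment Depot→P→R→X→Port: bottleneck 1, flow now 15.
Augment Depot→Q→U→W→Port: bottleneck 2, flow now 17.
Augment Depot→Q→U→X→Port: bottleneck 5, flow now 22.
Augment Depot→Q→V→X→Port: bottleneck 4, flow now 26.
No augmenting path remains; maximum flow = 26.
Cut capacity 26 equals the max flow, so it is a minimum cut.

Yes — it is a minimum cut (capacity 26).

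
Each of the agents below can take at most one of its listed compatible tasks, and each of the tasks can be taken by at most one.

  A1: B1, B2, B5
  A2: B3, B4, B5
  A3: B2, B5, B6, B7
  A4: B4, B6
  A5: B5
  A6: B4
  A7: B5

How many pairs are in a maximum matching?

6

Unit-capacity flow: source→left, listed edges, right→sink; max matching = max flow.
Augmenting path A1→B1 (+1); matched 1.
Augmenting path A2→B3 (+1); matched 2.
Augmenting path A3→B2 (+1); matched 3.
Augmenting path A4→B4 (+1); matched 4.
Augmenting path A5→B5 (+1); matched 5.
Augmenting path A6→B4→A4→B6 (+1); matched 6.
No augmenting path remains; maximum matching = 6.
König certificate: {A1, A2, A3, A4, A6, B5} is a vertex cover of size 6 (every listed pair touches it), so no matching can be larger.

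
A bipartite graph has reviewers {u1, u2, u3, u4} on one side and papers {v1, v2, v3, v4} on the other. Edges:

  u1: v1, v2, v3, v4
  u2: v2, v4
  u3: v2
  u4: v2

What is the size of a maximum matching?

3

Unit-capacity flow: source→left, listed edges, right→sink; max matching = max flow.
Augmenting path u1→v1 (+1); matched 1.
Augmenting path u2→v2 (+1); matched 2.
Augmenting path u3→v2→u2→v4 (+1); matched 3.
No augmenting path remains; maximum matching = 3.
König certificate: {u1, u2, v2} is a vertex cover of size 3 (every listed pair touches it), so no matching can be larger.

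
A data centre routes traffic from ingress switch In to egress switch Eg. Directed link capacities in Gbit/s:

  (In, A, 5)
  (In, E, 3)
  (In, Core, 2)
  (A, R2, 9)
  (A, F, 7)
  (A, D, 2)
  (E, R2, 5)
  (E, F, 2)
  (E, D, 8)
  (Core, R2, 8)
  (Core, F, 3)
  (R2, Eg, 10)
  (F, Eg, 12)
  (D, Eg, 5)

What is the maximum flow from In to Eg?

10

Augment In→A→R2→Eg: bottleneck 5, flow now 5.
Augment In→E→R2→Eg: bottleneck 3, flow now 8.
Augment In→Core→R2→Eg: bottleneck 2, flow now 10.
No augmenting path remains; maximum flow = 10.
In the residual graph, reachable from In: {In}.
Min-cut edges: In→A (5), In→E (3), In→Core (2); capacity 5 + 3 + 2 = 10.
This cut is saturated, so no flow can exceed 10.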